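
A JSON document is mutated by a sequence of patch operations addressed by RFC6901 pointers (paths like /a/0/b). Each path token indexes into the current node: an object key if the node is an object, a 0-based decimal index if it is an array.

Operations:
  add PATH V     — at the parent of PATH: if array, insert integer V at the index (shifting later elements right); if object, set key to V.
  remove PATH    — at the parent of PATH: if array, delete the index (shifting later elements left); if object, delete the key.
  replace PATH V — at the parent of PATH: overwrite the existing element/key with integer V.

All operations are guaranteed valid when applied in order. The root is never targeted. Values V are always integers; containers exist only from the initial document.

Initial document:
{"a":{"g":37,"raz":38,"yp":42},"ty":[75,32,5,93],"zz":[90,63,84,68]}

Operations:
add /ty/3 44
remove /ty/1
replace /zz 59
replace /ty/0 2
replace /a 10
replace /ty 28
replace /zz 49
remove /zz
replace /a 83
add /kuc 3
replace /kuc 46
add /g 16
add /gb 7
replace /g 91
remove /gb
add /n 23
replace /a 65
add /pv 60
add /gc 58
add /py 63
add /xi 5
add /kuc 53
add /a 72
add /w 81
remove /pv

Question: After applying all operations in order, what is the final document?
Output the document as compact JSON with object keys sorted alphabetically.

After op 1 (add /ty/3 44): {"a":{"g":37,"raz":38,"yp":42},"ty":[75,32,5,44,93],"zz":[90,63,84,68]}
After op 2 (remove /ty/1): {"a":{"g":37,"raz":38,"yp":42},"ty":[75,5,44,93],"zz":[90,63,84,68]}
After op 3 (replace /zz 59): {"a":{"g":37,"raz":38,"yp":42},"ty":[75,5,44,93],"zz":59}
After op 4 (replace /ty/0 2): {"a":{"g":37,"raz":38,"yp":42},"ty":[2,5,44,93],"zz":59}
After op 5 (replace /a 10): {"a":10,"ty":[2,5,44,93],"zz":59}
After op 6 (replace /ty 28): {"a":10,"ty":28,"zz":59}
After op 7 (replace /zz 49): {"a":10,"ty":28,"zz":49}
After op 8 (remove /zz): {"a":10,"ty":28}
After op 9 (replace /a 83): {"a":83,"ty":28}
After op 10 (add /kuc 3): {"a":83,"kuc":3,"ty":28}
After op 11 (replace /kuc 46): {"a":83,"kuc":46,"ty":28}
After op 12 (add /g 16): {"a":83,"g":16,"kuc":46,"ty":28}
After op 13 (add /gb 7): {"a":83,"g":16,"gb":7,"kuc":46,"ty":28}
After op 14 (replace /g 91): {"a":83,"g":91,"gb":7,"kuc":46,"ty":28}
After op 15 (remove /gb): {"a":83,"g":91,"kuc":46,"ty":28}
After op 16 (add /n 23): {"a":83,"g":91,"kuc":46,"n":23,"ty":28}
After op 17 (replace /a 65): {"a":65,"g":91,"kuc":46,"n":23,"ty":28}
After op 18 (add /pv 60): {"a":65,"g":91,"kuc":46,"n":23,"pv":60,"ty":28}
After op 19 (add /gc 58): {"a":65,"g":91,"gc":58,"kuc":46,"n":23,"pv":60,"ty":28}
After op 20 (add /py 63): {"a":65,"g":91,"gc":58,"kuc":46,"n":23,"pv":60,"py":63,"ty":28}
After op 21 (add /xi 5): {"a":65,"g":91,"gc":58,"kuc":46,"n":23,"pv":60,"py":63,"ty":28,"xi":5}
After op 22 (add /kuc 53): {"a":65,"g":91,"gc":58,"kuc":53,"n":23,"pv":60,"py":63,"ty":28,"xi":5}
After op 23 (add /a 72): {"a":72,"g":91,"gc":58,"kuc":53,"n":23,"pv":60,"py":63,"ty":28,"xi":5}
After op 24 (add /w 81): {"a":72,"g":91,"gc":58,"kuc":53,"n":23,"pv":60,"py":63,"ty":28,"w":81,"xi":5}
After op 25 (remove /pv): {"a":72,"g":91,"gc":58,"kuc":53,"n":23,"py":63,"ty":28,"w":81,"xi":5}

Answer: {"a":72,"g":91,"gc":58,"kuc":53,"n":23,"py":63,"ty":28,"w":81,"xi":5}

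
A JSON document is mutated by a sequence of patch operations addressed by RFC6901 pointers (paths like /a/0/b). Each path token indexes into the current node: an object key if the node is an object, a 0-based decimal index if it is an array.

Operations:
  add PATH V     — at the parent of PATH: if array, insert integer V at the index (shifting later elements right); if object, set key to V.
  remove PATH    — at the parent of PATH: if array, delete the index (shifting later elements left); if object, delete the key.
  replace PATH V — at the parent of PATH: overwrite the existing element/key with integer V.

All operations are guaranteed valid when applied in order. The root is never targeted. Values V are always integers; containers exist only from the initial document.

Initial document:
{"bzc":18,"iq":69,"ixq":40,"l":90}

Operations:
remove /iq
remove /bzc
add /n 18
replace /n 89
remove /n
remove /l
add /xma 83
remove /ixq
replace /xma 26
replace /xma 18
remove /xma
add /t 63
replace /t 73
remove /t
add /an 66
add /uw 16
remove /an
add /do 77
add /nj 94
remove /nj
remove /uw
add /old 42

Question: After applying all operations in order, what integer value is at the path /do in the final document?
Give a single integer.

After op 1 (remove /iq): {"bzc":18,"ixq":40,"l":90}
After op 2 (remove /bzc): {"ixq":40,"l":90}
After op 3 (add /n 18): {"ixq":40,"l":90,"n":18}
After op 4 (replace /n 89): {"ixq":40,"l":90,"n":89}
After op 5 (remove /n): {"ixq":40,"l":90}
After op 6 (remove /l): {"ixq":40}
After op 7 (add /xma 83): {"ixq":40,"xma":83}
After op 8 (remove /ixq): {"xma":83}
After op 9 (replace /xma 26): {"xma":26}
After op 10 (replace /xma 18): {"xma":18}
After op 11 (remove /xma): {}
After op 12 (add /t 63): {"t":63}
After op 13 (replace /t 73): {"t":73}
After op 14 (remove /t): {}
After op 15 (add /an 66): {"an":66}
After op 16 (add /uw 16): {"an":66,"uw":16}
After op 17 (remove /an): {"uw":16}
After op 18 (add /do 77): {"do":77,"uw":16}
After op 19 (add /nj 94): {"do":77,"nj":94,"uw":16}
After op 20 (remove /nj): {"do":77,"uw":16}
After op 21 (remove /uw): {"do":77}
After op 22 (add /old 42): {"do":77,"old":42}
Value at /do: 77

Answer: 77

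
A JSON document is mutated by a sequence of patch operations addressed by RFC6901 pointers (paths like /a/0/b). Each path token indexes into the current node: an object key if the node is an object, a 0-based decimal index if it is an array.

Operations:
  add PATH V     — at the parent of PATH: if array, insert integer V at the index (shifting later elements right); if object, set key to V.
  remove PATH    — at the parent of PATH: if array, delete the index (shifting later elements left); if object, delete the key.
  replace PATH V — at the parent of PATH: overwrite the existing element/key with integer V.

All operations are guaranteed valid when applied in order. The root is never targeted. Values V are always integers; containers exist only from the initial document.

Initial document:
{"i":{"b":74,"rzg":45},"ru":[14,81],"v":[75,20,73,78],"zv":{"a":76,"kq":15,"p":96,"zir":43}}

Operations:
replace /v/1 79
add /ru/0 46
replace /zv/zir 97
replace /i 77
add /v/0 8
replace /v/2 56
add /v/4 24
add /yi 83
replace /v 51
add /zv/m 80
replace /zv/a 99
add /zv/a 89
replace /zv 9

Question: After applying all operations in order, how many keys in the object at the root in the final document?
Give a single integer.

After op 1 (replace /v/1 79): {"i":{"b":74,"rzg":45},"ru":[14,81],"v":[75,79,73,78],"zv":{"a":76,"kq":15,"p":96,"zir":43}}
After op 2 (add /ru/0 46): {"i":{"b":74,"rzg":45},"ru":[46,14,81],"v":[75,79,73,78],"zv":{"a":76,"kq":15,"p":96,"zir":43}}
After op 3 (replace /zv/zir 97): {"i":{"b":74,"rzg":45},"ru":[46,14,81],"v":[75,79,73,78],"zv":{"a":76,"kq":15,"p":96,"zir":97}}
After op 4 (replace /i 77): {"i":77,"ru":[46,14,81],"v":[75,79,73,78],"zv":{"a":76,"kq":15,"p":96,"zir":97}}
After op 5 (add /v/0 8): {"i":77,"ru":[46,14,81],"v":[8,75,79,73,78],"zv":{"a":76,"kq":15,"p":96,"zir":97}}
After op 6 (replace /v/2 56): {"i":77,"ru":[46,14,81],"v":[8,75,56,73,78],"zv":{"a":76,"kq":15,"p":96,"zir":97}}
After op 7 (add /v/4 24): {"i":77,"ru":[46,14,81],"v":[8,75,56,73,24,78],"zv":{"a":76,"kq":15,"p":96,"zir":97}}
After op 8 (add /yi 83): {"i":77,"ru":[46,14,81],"v":[8,75,56,73,24,78],"yi":83,"zv":{"a":76,"kq":15,"p":96,"zir":97}}
After op 9 (replace /v 51): {"i":77,"ru":[46,14,81],"v":51,"yi":83,"zv":{"a":76,"kq":15,"p":96,"zir":97}}
After op 10 (add /zv/m 80): {"i":77,"ru":[46,14,81],"v":51,"yi":83,"zv":{"a":76,"kq":15,"m":80,"p":96,"zir":97}}
After op 11 (replace /zv/a 99): {"i":77,"ru":[46,14,81],"v":51,"yi":83,"zv":{"a":99,"kq":15,"m":80,"p":96,"zir":97}}
After op 12 (add /zv/a 89): {"i":77,"ru":[46,14,81],"v":51,"yi":83,"zv":{"a":89,"kq":15,"m":80,"p":96,"zir":97}}
After op 13 (replace /zv 9): {"i":77,"ru":[46,14,81],"v":51,"yi":83,"zv":9}
Size at the root: 5

Answer: 5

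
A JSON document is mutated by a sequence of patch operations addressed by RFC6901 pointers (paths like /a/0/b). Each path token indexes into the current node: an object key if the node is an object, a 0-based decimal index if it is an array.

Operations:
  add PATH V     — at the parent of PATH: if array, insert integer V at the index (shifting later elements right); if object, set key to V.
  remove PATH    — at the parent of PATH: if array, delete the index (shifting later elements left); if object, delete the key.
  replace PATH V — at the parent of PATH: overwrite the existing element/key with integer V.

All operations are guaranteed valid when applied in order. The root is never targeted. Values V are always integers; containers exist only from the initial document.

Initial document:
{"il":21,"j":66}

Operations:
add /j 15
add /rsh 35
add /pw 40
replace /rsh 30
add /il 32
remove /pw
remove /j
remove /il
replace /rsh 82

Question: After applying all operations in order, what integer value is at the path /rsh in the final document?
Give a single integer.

After op 1 (add /j 15): {"il":21,"j":15}
After op 2 (add /rsh 35): {"il":21,"j":15,"rsh":35}
After op 3 (add /pw 40): {"il":21,"j":15,"pw":40,"rsh":35}
After op 4 (replace /rsh 30): {"il":21,"j":15,"pw":40,"rsh":30}
After op 5 (add /il 32): {"il":32,"j":15,"pw":40,"rsh":30}
After op 6 (remove /pw): {"il":32,"j":15,"rsh":30}
After op 7 (remove /j): {"il":32,"rsh":30}
After op 8 (remove /il): {"rsh":30}
After op 9 (replace /rsh 82): {"rsh":82}
Value at /rsh: 82

Answer: 82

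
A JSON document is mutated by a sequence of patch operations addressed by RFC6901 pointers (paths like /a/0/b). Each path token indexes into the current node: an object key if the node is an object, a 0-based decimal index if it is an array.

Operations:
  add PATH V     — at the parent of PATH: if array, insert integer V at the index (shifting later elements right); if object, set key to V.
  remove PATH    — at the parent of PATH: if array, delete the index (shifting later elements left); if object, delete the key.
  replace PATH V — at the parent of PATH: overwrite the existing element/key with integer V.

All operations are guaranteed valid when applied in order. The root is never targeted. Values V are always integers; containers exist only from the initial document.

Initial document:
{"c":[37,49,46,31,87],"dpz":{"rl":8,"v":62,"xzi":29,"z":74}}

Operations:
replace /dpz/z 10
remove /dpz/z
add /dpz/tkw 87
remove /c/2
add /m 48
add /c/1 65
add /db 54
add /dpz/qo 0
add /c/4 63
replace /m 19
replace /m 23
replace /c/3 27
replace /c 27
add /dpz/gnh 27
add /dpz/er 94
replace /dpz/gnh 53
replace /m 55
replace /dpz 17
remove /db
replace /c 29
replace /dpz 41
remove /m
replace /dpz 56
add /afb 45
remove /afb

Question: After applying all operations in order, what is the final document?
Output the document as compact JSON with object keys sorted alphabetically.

After op 1 (replace /dpz/z 10): {"c":[37,49,46,31,87],"dpz":{"rl":8,"v":62,"xzi":29,"z":10}}
After op 2 (remove /dpz/z): {"c":[37,49,46,31,87],"dpz":{"rl":8,"v":62,"xzi":29}}
After op 3 (add /dpz/tkw 87): {"c":[37,49,46,31,87],"dpz":{"rl":8,"tkw":87,"v":62,"xzi":29}}
After op 4 (remove /c/2): {"c":[37,49,31,87],"dpz":{"rl":8,"tkw":87,"v":62,"xzi":29}}
After op 5 (add /m 48): {"c":[37,49,31,87],"dpz":{"rl":8,"tkw":87,"v":62,"xzi":29},"m":48}
After op 6 (add /c/1 65): {"c":[37,65,49,31,87],"dpz":{"rl":8,"tkw":87,"v":62,"xzi":29},"m":48}
After op 7 (add /db 54): {"c":[37,65,49,31,87],"db":54,"dpz":{"rl":8,"tkw":87,"v":62,"xzi":29},"m":48}
After op 8 (add /dpz/qo 0): {"c":[37,65,49,31,87],"db":54,"dpz":{"qo":0,"rl":8,"tkw":87,"v":62,"xzi":29},"m":48}
After op 9 (add /c/4 63): {"c":[37,65,49,31,63,87],"db":54,"dpz":{"qo":0,"rl":8,"tkw":87,"v":62,"xzi":29},"m":48}
After op 10 (replace /m 19): {"c":[37,65,49,31,63,87],"db":54,"dpz":{"qo":0,"rl":8,"tkw":87,"v":62,"xzi":29},"m":19}
After op 11 (replace /m 23): {"c":[37,65,49,31,63,87],"db":54,"dpz":{"qo":0,"rl":8,"tkw":87,"v":62,"xzi":29},"m":23}
After op 12 (replace /c/3 27): {"c":[37,65,49,27,63,87],"db":54,"dpz":{"qo":0,"rl":8,"tkw":87,"v":62,"xzi":29},"m":23}
After op 13 (replace /c 27): {"c":27,"db":54,"dpz":{"qo":0,"rl":8,"tkw":87,"v":62,"xzi":29},"m":23}
After op 14 (add /dpz/gnh 27): {"c":27,"db":54,"dpz":{"gnh":27,"qo":0,"rl":8,"tkw":87,"v":62,"xzi":29},"m":23}
After op 15 (add /dpz/er 94): {"c":27,"db":54,"dpz":{"er":94,"gnh":27,"qo":0,"rl":8,"tkw":87,"v":62,"xzi":29},"m":23}
After op 16 (replace /dpz/gnh 53): {"c":27,"db":54,"dpz":{"er":94,"gnh":53,"qo":0,"rl":8,"tkw":87,"v":62,"xzi":29},"m":23}
After op 17 (replace /m 55): {"c":27,"db":54,"dpz":{"er":94,"gnh":53,"qo":0,"rl":8,"tkw":87,"v":62,"xzi":29},"m":55}
After op 18 (replace /dpz 17): {"c":27,"db":54,"dpz":17,"m":55}
After op 19 (remove /db): {"c":27,"dpz":17,"m":55}
After op 20 (replace /c 29): {"c":29,"dpz":17,"m":55}
After op 21 (replace /dpz 41): {"c":29,"dpz":41,"m":55}
After op 22 (remove /m): {"c":29,"dpz":41}
After op 23 (replace /dpz 56): {"c":29,"dpz":56}
After op 24 (add /afb 45): {"afb":45,"c":29,"dpz":56}
After op 25 (remove /afb): {"c":29,"dpz":56}

Answer: {"c":29,"dpz":56}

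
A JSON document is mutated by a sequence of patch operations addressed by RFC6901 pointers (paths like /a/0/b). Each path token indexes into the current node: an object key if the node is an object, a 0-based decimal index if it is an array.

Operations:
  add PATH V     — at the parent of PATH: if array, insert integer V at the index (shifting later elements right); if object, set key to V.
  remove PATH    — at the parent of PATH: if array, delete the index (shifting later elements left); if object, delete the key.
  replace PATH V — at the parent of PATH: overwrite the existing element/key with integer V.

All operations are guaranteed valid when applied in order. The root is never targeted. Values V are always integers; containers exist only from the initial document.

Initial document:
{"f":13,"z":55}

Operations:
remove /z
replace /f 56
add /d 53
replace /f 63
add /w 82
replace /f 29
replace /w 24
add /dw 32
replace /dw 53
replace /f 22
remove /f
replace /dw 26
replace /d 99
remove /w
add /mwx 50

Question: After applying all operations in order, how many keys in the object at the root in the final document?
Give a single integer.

After op 1 (remove /z): {"f":13}
After op 2 (replace /f 56): {"f":56}
After op 3 (add /d 53): {"d":53,"f":56}
After op 4 (replace /f 63): {"d":53,"f":63}
After op 5 (add /w 82): {"d":53,"f":63,"w":82}
After op 6 (replace /f 29): {"d":53,"f":29,"w":82}
After op 7 (replace /w 24): {"d":53,"f":29,"w":24}
After op 8 (add /dw 32): {"d":53,"dw":32,"f":29,"w":24}
After op 9 (replace /dw 53): {"d":53,"dw":53,"f":29,"w":24}
After op 10 (replace /f 22): {"d":53,"dw":53,"f":22,"w":24}
After op 11 (remove /f): {"d":53,"dw":53,"w":24}
After op 12 (replace /dw 26): {"d":53,"dw":26,"w":24}
After op 13 (replace /d 99): {"d":99,"dw":26,"w":24}
After op 14 (remove /w): {"d":99,"dw":26}
After op 15 (add /mwx 50): {"d":99,"dw":26,"mwx":50}
Size at the root: 3

Answer: 3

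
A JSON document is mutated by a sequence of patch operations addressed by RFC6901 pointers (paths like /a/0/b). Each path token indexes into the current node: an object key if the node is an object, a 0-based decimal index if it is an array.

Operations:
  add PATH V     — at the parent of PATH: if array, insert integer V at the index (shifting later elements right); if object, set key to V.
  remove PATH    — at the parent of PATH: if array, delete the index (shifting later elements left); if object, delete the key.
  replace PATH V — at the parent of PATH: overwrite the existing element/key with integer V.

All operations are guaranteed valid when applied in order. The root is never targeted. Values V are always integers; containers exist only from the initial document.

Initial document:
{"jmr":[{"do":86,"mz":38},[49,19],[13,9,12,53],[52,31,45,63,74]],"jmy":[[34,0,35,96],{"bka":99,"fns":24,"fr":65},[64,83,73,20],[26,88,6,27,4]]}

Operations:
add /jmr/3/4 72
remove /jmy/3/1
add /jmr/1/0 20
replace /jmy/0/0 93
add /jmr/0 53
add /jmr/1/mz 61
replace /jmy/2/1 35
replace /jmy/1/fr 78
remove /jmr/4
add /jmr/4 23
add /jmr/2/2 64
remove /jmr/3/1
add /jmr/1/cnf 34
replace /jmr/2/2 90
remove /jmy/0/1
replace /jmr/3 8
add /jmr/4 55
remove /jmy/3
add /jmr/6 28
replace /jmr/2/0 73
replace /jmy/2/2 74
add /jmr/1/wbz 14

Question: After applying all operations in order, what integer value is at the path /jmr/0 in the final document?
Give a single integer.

After op 1 (add /jmr/3/4 72): {"jmr":[{"do":86,"mz":38},[49,19],[13,9,12,53],[52,31,45,63,72,74]],"jmy":[[34,0,35,96],{"bka":99,"fns":24,"fr":65},[64,83,73,20],[26,88,6,27,4]]}
After op 2 (remove /jmy/3/1): {"jmr":[{"do":86,"mz":38},[49,19],[13,9,12,53],[52,31,45,63,72,74]],"jmy":[[34,0,35,96],{"bka":99,"fns":24,"fr":65},[64,83,73,20],[26,6,27,4]]}
After op 3 (add /jmr/1/0 20): {"jmr":[{"do":86,"mz":38},[20,49,19],[13,9,12,53],[52,31,45,63,72,74]],"jmy":[[34,0,35,96],{"bka":99,"fns":24,"fr":65},[64,83,73,20],[26,6,27,4]]}
After op 4 (replace /jmy/0/0 93): {"jmr":[{"do":86,"mz":38},[20,49,19],[13,9,12,53],[52,31,45,63,72,74]],"jmy":[[93,0,35,96],{"bka":99,"fns":24,"fr":65},[64,83,73,20],[26,6,27,4]]}
After op 5 (add /jmr/0 53): {"jmr":[53,{"do":86,"mz":38},[20,49,19],[13,9,12,53],[52,31,45,63,72,74]],"jmy":[[93,0,35,96],{"bka":99,"fns":24,"fr":65},[64,83,73,20],[26,6,27,4]]}
After op 6 (add /jmr/1/mz 61): {"jmr":[53,{"do":86,"mz":61},[20,49,19],[13,9,12,53],[52,31,45,63,72,74]],"jmy":[[93,0,35,96],{"bka":99,"fns":24,"fr":65},[64,83,73,20],[26,6,27,4]]}
After op 7 (replace /jmy/2/1 35): {"jmr":[53,{"do":86,"mz":61},[20,49,19],[13,9,12,53],[52,31,45,63,72,74]],"jmy":[[93,0,35,96],{"bka":99,"fns":24,"fr":65},[64,35,73,20],[26,6,27,4]]}
After op 8 (replace /jmy/1/fr 78): {"jmr":[53,{"do":86,"mz":61},[20,49,19],[13,9,12,53],[52,31,45,63,72,74]],"jmy":[[93,0,35,96],{"bka":99,"fns":24,"fr":78},[64,35,73,20],[26,6,27,4]]}
After op 9 (remove /jmr/4): {"jmr":[53,{"do":86,"mz":61},[20,49,19],[13,9,12,53]],"jmy":[[93,0,35,96],{"bka":99,"fns":24,"fr":78},[64,35,73,20],[26,6,27,4]]}
After op 10 (add /jmr/4 23): {"jmr":[53,{"do":86,"mz":61},[20,49,19],[13,9,12,53],23],"jmy":[[93,0,35,96],{"bka":99,"fns":24,"fr":78},[64,35,73,20],[26,6,27,4]]}
After op 11 (add /jmr/2/2 64): {"jmr":[53,{"do":86,"mz":61},[20,49,64,19],[13,9,12,53],23],"jmy":[[93,0,35,96],{"bka":99,"fns":24,"fr":78},[64,35,73,20],[26,6,27,4]]}
After op 12 (remove /jmr/3/1): {"jmr":[53,{"do":86,"mz":61},[20,49,64,19],[13,12,53],23],"jmy":[[93,0,35,96],{"bka":99,"fns":24,"fr":78},[64,35,73,20],[26,6,27,4]]}
After op 13 (add /jmr/1/cnf 34): {"jmr":[53,{"cnf":34,"do":86,"mz":61},[20,49,64,19],[13,12,53],23],"jmy":[[93,0,35,96],{"bka":99,"fns":24,"fr":78},[64,35,73,20],[26,6,27,4]]}
After op 14 (replace /jmr/2/2 90): {"jmr":[53,{"cnf":34,"do":86,"mz":61},[20,49,90,19],[13,12,53],23],"jmy":[[93,0,35,96],{"bka":99,"fns":24,"fr":78},[64,35,73,20],[26,6,27,4]]}
After op 15 (remove /jmy/0/1): {"jmr":[53,{"cnf":34,"do":86,"mz":61},[20,49,90,19],[13,12,53],23],"jmy":[[93,35,96],{"bka":99,"fns":24,"fr":78},[64,35,73,20],[26,6,27,4]]}
After op 16 (replace /jmr/3 8): {"jmr":[53,{"cnf":34,"do":86,"mz":61},[20,49,90,19],8,23],"jmy":[[93,35,96],{"bka":99,"fns":24,"fr":78},[64,35,73,20],[26,6,27,4]]}
After op 17 (add /jmr/4 55): {"jmr":[53,{"cnf":34,"do":86,"mz":61},[20,49,90,19],8,55,23],"jmy":[[93,35,96],{"bka":99,"fns":24,"fr":78},[64,35,73,20],[26,6,27,4]]}
After op 18 (remove /jmy/3): {"jmr":[53,{"cnf":34,"do":86,"mz":61},[20,49,90,19],8,55,23],"jmy":[[93,35,96],{"bka":99,"fns":24,"fr":78},[64,35,73,20]]}
After op 19 (add /jmr/6 28): {"jmr":[53,{"cnf":34,"do":86,"mz":61},[20,49,90,19],8,55,23,28],"jmy":[[93,35,96],{"bka":99,"fns":24,"fr":78},[64,35,73,20]]}
After op 20 (replace /jmr/2/0 73): {"jmr":[53,{"cnf":34,"do":86,"mz":61},[73,49,90,19],8,55,23,28],"jmy":[[93,35,96],{"bka":99,"fns":24,"fr":78},[64,35,73,20]]}
After op 21 (replace /jmy/2/2 74): {"jmr":[53,{"cnf":34,"do":86,"mz":61},[73,49,90,19],8,55,23,28],"jmy":[[93,35,96],{"bka":99,"fns":24,"fr":78},[64,35,74,20]]}
After op 22 (add /jmr/1/wbz 14): {"jmr":[53,{"cnf":34,"do":86,"mz":61,"wbz":14},[73,49,90,19],8,55,23,28],"jmy":[[93,35,96],{"bka":99,"fns":24,"fr":78},[64,35,74,20]]}
Value at /jmr/0: 53

Answer: 53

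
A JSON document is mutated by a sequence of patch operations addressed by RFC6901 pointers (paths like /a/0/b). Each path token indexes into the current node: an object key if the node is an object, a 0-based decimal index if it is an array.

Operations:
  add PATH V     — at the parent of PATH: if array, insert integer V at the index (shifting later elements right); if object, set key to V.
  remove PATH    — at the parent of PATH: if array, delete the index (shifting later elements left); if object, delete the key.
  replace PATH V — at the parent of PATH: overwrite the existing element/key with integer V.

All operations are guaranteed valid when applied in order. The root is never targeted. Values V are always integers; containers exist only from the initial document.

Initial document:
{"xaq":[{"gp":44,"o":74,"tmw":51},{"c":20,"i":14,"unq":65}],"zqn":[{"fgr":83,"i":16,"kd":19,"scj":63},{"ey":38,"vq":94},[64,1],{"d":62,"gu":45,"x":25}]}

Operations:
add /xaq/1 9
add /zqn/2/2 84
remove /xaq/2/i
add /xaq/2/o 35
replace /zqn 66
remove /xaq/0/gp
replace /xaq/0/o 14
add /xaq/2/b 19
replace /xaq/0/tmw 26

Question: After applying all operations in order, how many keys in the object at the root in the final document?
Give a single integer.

Answer: 2

Derivation:
After op 1 (add /xaq/1 9): {"xaq":[{"gp":44,"o":74,"tmw":51},9,{"c":20,"i":14,"unq":65}],"zqn":[{"fgr":83,"i":16,"kd":19,"scj":63},{"ey":38,"vq":94},[64,1],{"d":62,"gu":45,"x":25}]}
After op 2 (add /zqn/2/2 84): {"xaq":[{"gp":44,"o":74,"tmw":51},9,{"c":20,"i":14,"unq":65}],"zqn":[{"fgr":83,"i":16,"kd":19,"scj":63},{"ey":38,"vq":94},[64,1,84],{"d":62,"gu":45,"x":25}]}
After op 3 (remove /xaq/2/i): {"xaq":[{"gp":44,"o":74,"tmw":51},9,{"c":20,"unq":65}],"zqn":[{"fgr":83,"i":16,"kd":19,"scj":63},{"ey":38,"vq":94},[64,1,84],{"d":62,"gu":45,"x":25}]}
After op 4 (add /xaq/2/o 35): {"xaq":[{"gp":44,"o":74,"tmw":51},9,{"c":20,"o":35,"unq":65}],"zqn":[{"fgr":83,"i":16,"kd":19,"scj":63},{"ey":38,"vq":94},[64,1,84],{"d":62,"gu":45,"x":25}]}
After op 5 (replace /zqn 66): {"xaq":[{"gp":44,"o":74,"tmw":51},9,{"c":20,"o":35,"unq":65}],"zqn":66}
After op 6 (remove /xaq/0/gp): {"xaq":[{"o":74,"tmw":51},9,{"c":20,"o":35,"unq":65}],"zqn":66}
After op 7 (replace /xaq/0/o 14): {"xaq":[{"o":14,"tmw":51},9,{"c":20,"o":35,"unq":65}],"zqn":66}
After op 8 (add /xaq/2/b 19): {"xaq":[{"o":14,"tmw":51},9,{"b":19,"c":20,"o":35,"unq":65}],"zqn":66}
After op 9 (replace /xaq/0/tmw 26): {"xaq":[{"o":14,"tmw":26},9,{"b":19,"c":20,"o":35,"unq":65}],"zqn":66}
Size at the root: 2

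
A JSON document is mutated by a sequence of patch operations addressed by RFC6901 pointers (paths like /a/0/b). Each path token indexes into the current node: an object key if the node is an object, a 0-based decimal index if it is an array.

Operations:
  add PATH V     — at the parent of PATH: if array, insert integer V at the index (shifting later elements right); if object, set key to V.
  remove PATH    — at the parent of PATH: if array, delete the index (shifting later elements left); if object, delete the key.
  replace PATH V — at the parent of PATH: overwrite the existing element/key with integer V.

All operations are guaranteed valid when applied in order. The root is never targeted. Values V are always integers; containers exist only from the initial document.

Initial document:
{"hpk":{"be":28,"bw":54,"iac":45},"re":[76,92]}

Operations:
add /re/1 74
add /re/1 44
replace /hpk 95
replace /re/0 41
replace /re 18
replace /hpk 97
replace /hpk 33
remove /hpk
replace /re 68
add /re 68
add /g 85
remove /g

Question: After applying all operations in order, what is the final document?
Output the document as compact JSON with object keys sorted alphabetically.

Answer: {"re":68}

Derivation:
After op 1 (add /re/1 74): {"hpk":{"be":28,"bw":54,"iac":45},"re":[76,74,92]}
After op 2 (add /re/1 44): {"hpk":{"be":28,"bw":54,"iac":45},"re":[76,44,74,92]}
After op 3 (replace /hpk 95): {"hpk":95,"re":[76,44,74,92]}
After op 4 (replace /re/0 41): {"hpk":95,"re":[41,44,74,92]}
After op 5 (replace /re 18): {"hpk":95,"re":18}
After op 6 (replace /hpk 97): {"hpk":97,"re":18}
After op 7 (replace /hpk 33): {"hpk":33,"re":18}
After op 8 (remove /hpk): {"re":18}
After op 9 (replace /re 68): {"re":68}
After op 10 (add /re 68): {"re":68}
After op 11 (add /g 85): {"g":85,"re":68}
After op 12 (remove /g): {"re":68}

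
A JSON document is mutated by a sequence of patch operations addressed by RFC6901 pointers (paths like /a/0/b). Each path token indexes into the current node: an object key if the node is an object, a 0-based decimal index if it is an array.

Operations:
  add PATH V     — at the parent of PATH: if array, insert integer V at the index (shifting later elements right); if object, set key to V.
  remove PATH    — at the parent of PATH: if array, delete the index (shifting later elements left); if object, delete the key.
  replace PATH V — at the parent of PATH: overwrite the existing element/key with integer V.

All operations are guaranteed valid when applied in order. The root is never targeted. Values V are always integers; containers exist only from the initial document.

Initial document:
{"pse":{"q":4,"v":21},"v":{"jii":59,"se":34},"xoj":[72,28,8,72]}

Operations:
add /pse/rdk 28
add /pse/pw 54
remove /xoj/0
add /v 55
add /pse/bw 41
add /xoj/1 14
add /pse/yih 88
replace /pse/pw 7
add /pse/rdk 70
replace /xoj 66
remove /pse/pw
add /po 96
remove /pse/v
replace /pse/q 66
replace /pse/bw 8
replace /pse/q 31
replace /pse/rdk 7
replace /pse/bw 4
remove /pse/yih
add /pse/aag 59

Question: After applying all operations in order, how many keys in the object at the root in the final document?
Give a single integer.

Answer: 4

Derivation:
After op 1 (add /pse/rdk 28): {"pse":{"q":4,"rdk":28,"v":21},"v":{"jii":59,"se":34},"xoj":[72,28,8,72]}
After op 2 (add /pse/pw 54): {"pse":{"pw":54,"q":4,"rdk":28,"v":21},"v":{"jii":59,"se":34},"xoj":[72,28,8,72]}
After op 3 (remove /xoj/0): {"pse":{"pw":54,"q":4,"rdk":28,"v":21},"v":{"jii":59,"se":34},"xoj":[28,8,72]}
After op 4 (add /v 55): {"pse":{"pw":54,"q":4,"rdk":28,"v":21},"v":55,"xoj":[28,8,72]}
After op 5 (add /pse/bw 41): {"pse":{"bw":41,"pw":54,"q":4,"rdk":28,"v":21},"v":55,"xoj":[28,8,72]}
After op 6 (add /xoj/1 14): {"pse":{"bw":41,"pw":54,"q":4,"rdk":28,"v":21},"v":55,"xoj":[28,14,8,72]}
After op 7 (add /pse/yih 88): {"pse":{"bw":41,"pw":54,"q":4,"rdk":28,"v":21,"yih":88},"v":55,"xoj":[28,14,8,72]}
After op 8 (replace /pse/pw 7): {"pse":{"bw":41,"pw":7,"q":4,"rdk":28,"v":21,"yih":88},"v":55,"xoj":[28,14,8,72]}
After op 9 (add /pse/rdk 70): {"pse":{"bw":41,"pw":7,"q":4,"rdk":70,"v":21,"yih":88},"v":55,"xoj":[28,14,8,72]}
After op 10 (replace /xoj 66): {"pse":{"bw":41,"pw":7,"q":4,"rdk":70,"v":21,"yih":88},"v":55,"xoj":66}
After op 11 (remove /pse/pw): {"pse":{"bw":41,"q":4,"rdk":70,"v":21,"yih":88},"v":55,"xoj":66}
After op 12 (add /po 96): {"po":96,"pse":{"bw":41,"q":4,"rdk":70,"v":21,"yih":88},"v":55,"xoj":66}
After op 13 (remove /pse/v): {"po":96,"pse":{"bw":41,"q":4,"rdk":70,"yih":88},"v":55,"xoj":66}
After op 14 (replace /pse/q 66): {"po":96,"pse":{"bw":41,"q":66,"rdk":70,"yih":88},"v":55,"xoj":66}
After op 15 (replace /pse/bw 8): {"po":96,"pse":{"bw":8,"q":66,"rdk":70,"yih":88},"v":55,"xoj":66}
After op 16 (replace /pse/q 31): {"po":96,"pse":{"bw":8,"q":31,"rdk":70,"yih":88},"v":55,"xoj":66}
After op 17 (replace /pse/rdk 7): {"po":96,"pse":{"bw":8,"q":31,"rdk":7,"yih":88},"v":55,"xoj":66}
After op 18 (replace /pse/bw 4): {"po":96,"pse":{"bw":4,"q":31,"rdk":7,"yih":88},"v":55,"xoj":66}
After op 19 (remove /pse/yih): {"po":96,"pse":{"bw":4,"q":31,"rdk":7},"v":55,"xoj":66}
After op 20 (add /pse/aag 59): {"po":96,"pse":{"aag":59,"bw":4,"q":31,"rdk":7},"v":55,"xoj":66}
Size at the root: 4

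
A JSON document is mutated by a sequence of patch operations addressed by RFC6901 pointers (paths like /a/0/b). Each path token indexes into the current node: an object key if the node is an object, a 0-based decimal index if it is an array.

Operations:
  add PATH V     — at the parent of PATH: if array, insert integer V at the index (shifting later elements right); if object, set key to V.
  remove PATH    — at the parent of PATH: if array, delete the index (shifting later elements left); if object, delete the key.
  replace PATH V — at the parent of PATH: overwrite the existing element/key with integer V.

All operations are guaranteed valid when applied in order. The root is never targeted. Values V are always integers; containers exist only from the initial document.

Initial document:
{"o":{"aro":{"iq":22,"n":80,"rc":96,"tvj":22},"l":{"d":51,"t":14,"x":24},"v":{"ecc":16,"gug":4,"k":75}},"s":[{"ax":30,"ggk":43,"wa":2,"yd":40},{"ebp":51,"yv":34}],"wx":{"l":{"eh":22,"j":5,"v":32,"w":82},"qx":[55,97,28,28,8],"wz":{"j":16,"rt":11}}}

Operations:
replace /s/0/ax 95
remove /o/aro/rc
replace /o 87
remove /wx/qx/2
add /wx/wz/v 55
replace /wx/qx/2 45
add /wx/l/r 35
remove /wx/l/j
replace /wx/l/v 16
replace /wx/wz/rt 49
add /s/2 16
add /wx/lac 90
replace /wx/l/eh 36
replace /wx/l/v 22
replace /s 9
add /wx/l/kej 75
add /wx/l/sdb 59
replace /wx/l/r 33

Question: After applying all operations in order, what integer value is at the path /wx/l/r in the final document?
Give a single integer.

Answer: 33

Derivation:
After op 1 (replace /s/0/ax 95): {"o":{"aro":{"iq":22,"n":80,"rc":96,"tvj":22},"l":{"d":51,"t":14,"x":24},"v":{"ecc":16,"gug":4,"k":75}},"s":[{"ax":95,"ggk":43,"wa":2,"yd":40},{"ebp":51,"yv":34}],"wx":{"l":{"eh":22,"j":5,"v":32,"w":82},"qx":[55,97,28,28,8],"wz":{"j":16,"rt":11}}}
After op 2 (remove /o/aro/rc): {"o":{"aro":{"iq":22,"n":80,"tvj":22},"l":{"d":51,"t":14,"x":24},"v":{"ecc":16,"gug":4,"k":75}},"s":[{"ax":95,"ggk":43,"wa":2,"yd":40},{"ebp":51,"yv":34}],"wx":{"l":{"eh":22,"j":5,"v":32,"w":82},"qx":[55,97,28,28,8],"wz":{"j":16,"rt":11}}}
After op 3 (replace /o 87): {"o":87,"s":[{"ax":95,"ggk":43,"wa":2,"yd":40},{"ebp":51,"yv":34}],"wx":{"l":{"eh":22,"j":5,"v":32,"w":82},"qx":[55,97,28,28,8],"wz":{"j":16,"rt":11}}}
After op 4 (remove /wx/qx/2): {"o":87,"s":[{"ax":95,"ggk":43,"wa":2,"yd":40},{"ebp":51,"yv":34}],"wx":{"l":{"eh":22,"j":5,"v":32,"w":82},"qx":[55,97,28,8],"wz":{"j":16,"rt":11}}}
After op 5 (add /wx/wz/v 55): {"o":87,"s":[{"ax":95,"ggk":43,"wa":2,"yd":40},{"ebp":51,"yv":34}],"wx":{"l":{"eh":22,"j":5,"v":32,"w":82},"qx":[55,97,28,8],"wz":{"j":16,"rt":11,"v":55}}}
After op 6 (replace /wx/qx/2 45): {"o":87,"s":[{"ax":95,"ggk":43,"wa":2,"yd":40},{"ebp":51,"yv":34}],"wx":{"l":{"eh":22,"j":5,"v":32,"w":82},"qx":[55,97,45,8],"wz":{"j":16,"rt":11,"v":55}}}
After op 7 (add /wx/l/r 35): {"o":87,"s":[{"ax":95,"ggk":43,"wa":2,"yd":40},{"ebp":51,"yv":34}],"wx":{"l":{"eh":22,"j":5,"r":35,"v":32,"w":82},"qx":[55,97,45,8],"wz":{"j":16,"rt":11,"v":55}}}
After op 8 (remove /wx/l/j): {"o":87,"s":[{"ax":95,"ggk":43,"wa":2,"yd":40},{"ebp":51,"yv":34}],"wx":{"l":{"eh":22,"r":35,"v":32,"w":82},"qx":[55,97,45,8],"wz":{"j":16,"rt":11,"v":55}}}
After op 9 (replace /wx/l/v 16): {"o":87,"s":[{"ax":95,"ggk":43,"wa":2,"yd":40},{"ebp":51,"yv":34}],"wx":{"l":{"eh":22,"r":35,"v":16,"w":82},"qx":[55,97,45,8],"wz":{"j":16,"rt":11,"v":55}}}
After op 10 (replace /wx/wz/rt 49): {"o":87,"s":[{"ax":95,"ggk":43,"wa":2,"yd":40},{"ebp":51,"yv":34}],"wx":{"l":{"eh":22,"r":35,"v":16,"w":82},"qx":[55,97,45,8],"wz":{"j":16,"rt":49,"v":55}}}
After op 11 (add /s/2 16): {"o":87,"s":[{"ax":95,"ggk":43,"wa":2,"yd":40},{"ebp":51,"yv":34},16],"wx":{"l":{"eh":22,"r":35,"v":16,"w":82},"qx":[55,97,45,8],"wz":{"j":16,"rt":49,"v":55}}}
After op 12 (add /wx/lac 90): {"o":87,"s":[{"ax":95,"ggk":43,"wa":2,"yd":40},{"ebp":51,"yv":34},16],"wx":{"l":{"eh":22,"r":35,"v":16,"w":82},"lac":90,"qx":[55,97,45,8],"wz":{"j":16,"rt":49,"v":55}}}
After op 13 (replace /wx/l/eh 36): {"o":87,"s":[{"ax":95,"ggk":43,"wa":2,"yd":40},{"ebp":51,"yv":34},16],"wx":{"l":{"eh":36,"r":35,"v":16,"w":82},"lac":90,"qx":[55,97,45,8],"wz":{"j":16,"rt":49,"v":55}}}
After op 14 (replace /wx/l/v 22): {"o":87,"s":[{"ax":95,"ggk":43,"wa":2,"yd":40},{"ebp":51,"yv":34},16],"wx":{"l":{"eh":36,"r":35,"v":22,"w":82},"lac":90,"qx":[55,97,45,8],"wz":{"j":16,"rt":49,"v":55}}}
After op 15 (replace /s 9): {"o":87,"s":9,"wx":{"l":{"eh":36,"r":35,"v":22,"w":82},"lac":90,"qx":[55,97,45,8],"wz":{"j":16,"rt":49,"v":55}}}
After op 16 (add /wx/l/kej 75): {"o":87,"s":9,"wx":{"l":{"eh":36,"kej":75,"r":35,"v":22,"w":82},"lac":90,"qx":[55,97,45,8],"wz":{"j":16,"rt":49,"v":55}}}
After op 17 (add /wx/l/sdb 59): {"o":87,"s":9,"wx":{"l":{"eh":36,"kej":75,"r":35,"sdb":59,"v":22,"w":82},"lac":90,"qx":[55,97,45,8],"wz":{"j":16,"rt":49,"v":55}}}
After op 18 (replace /wx/l/r 33): {"o":87,"s":9,"wx":{"l":{"eh":36,"kej":75,"r":33,"sdb":59,"v":22,"w":82},"lac":90,"qx":[55,97,45,8],"wz":{"j":16,"rt":49,"v":55}}}
Value at /wx/l/r: 33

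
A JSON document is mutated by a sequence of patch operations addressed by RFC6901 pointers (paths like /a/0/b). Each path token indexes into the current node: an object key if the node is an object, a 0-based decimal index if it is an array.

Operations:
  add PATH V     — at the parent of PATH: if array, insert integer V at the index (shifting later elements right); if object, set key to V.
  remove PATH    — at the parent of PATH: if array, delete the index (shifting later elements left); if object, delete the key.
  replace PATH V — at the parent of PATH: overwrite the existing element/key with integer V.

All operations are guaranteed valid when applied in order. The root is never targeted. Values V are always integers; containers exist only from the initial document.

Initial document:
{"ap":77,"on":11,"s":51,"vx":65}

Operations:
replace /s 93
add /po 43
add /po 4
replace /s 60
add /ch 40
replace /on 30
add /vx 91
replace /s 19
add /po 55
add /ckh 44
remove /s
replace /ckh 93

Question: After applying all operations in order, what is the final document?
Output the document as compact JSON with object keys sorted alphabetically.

Answer: {"ap":77,"ch":40,"ckh":93,"on":30,"po":55,"vx":91}

Derivation:
After op 1 (replace /s 93): {"ap":77,"on":11,"s":93,"vx":65}
After op 2 (add /po 43): {"ap":77,"on":11,"po":43,"s":93,"vx":65}
After op 3 (add /po 4): {"ap":77,"on":11,"po":4,"s":93,"vx":65}
After op 4 (replace /s 60): {"ap":77,"on":11,"po":4,"s":60,"vx":65}
After op 5 (add /ch 40): {"ap":77,"ch":40,"on":11,"po":4,"s":60,"vx":65}
After op 6 (replace /on 30): {"ap":77,"ch":40,"on":30,"po":4,"s":60,"vx":65}
After op 7 (add /vx 91): {"ap":77,"ch":40,"on":30,"po":4,"s":60,"vx":91}
After op 8 (replace /s 19): {"ap":77,"ch":40,"on":30,"po":4,"s":19,"vx":91}
After op 9 (add /po 55): {"ap":77,"ch":40,"on":30,"po":55,"s":19,"vx":91}
After op 10 (add /ckh 44): {"ap":77,"ch":40,"ckh":44,"on":30,"po":55,"s":19,"vx":91}
After op 11 (remove /s): {"ap":77,"ch":40,"ckh":44,"on":30,"po":55,"vx":91}
After op 12 (replace /ckh 93): {"ap":77,"ch":40,"ckh":93,"on":30,"po":55,"vx":91}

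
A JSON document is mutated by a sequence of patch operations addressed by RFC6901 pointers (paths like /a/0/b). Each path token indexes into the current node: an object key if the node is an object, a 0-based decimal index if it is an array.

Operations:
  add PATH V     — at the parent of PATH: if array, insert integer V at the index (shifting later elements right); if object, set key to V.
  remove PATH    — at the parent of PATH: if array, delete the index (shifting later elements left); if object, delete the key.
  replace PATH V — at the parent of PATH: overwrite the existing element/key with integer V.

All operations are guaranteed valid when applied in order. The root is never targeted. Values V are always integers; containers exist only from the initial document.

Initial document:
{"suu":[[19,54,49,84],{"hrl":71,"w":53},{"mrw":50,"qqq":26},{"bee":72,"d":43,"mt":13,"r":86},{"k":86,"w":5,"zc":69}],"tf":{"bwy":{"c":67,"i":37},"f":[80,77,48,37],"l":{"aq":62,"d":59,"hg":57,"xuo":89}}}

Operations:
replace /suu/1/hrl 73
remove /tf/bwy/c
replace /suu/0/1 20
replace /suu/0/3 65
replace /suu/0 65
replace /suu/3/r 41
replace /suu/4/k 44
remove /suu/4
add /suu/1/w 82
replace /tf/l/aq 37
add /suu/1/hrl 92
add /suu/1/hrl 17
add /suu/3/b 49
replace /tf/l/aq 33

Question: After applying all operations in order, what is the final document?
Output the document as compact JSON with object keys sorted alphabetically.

Answer: {"suu":[65,{"hrl":17,"w":82},{"mrw":50,"qqq":26},{"b":49,"bee":72,"d":43,"mt":13,"r":41}],"tf":{"bwy":{"i":37},"f":[80,77,48,37],"l":{"aq":33,"d":59,"hg":57,"xuo":89}}}

Derivation:
After op 1 (replace /suu/1/hrl 73): {"suu":[[19,54,49,84],{"hrl":73,"w":53},{"mrw":50,"qqq":26},{"bee":72,"d":43,"mt":13,"r":86},{"k":86,"w":5,"zc":69}],"tf":{"bwy":{"c":67,"i":37},"f":[80,77,48,37],"l":{"aq":62,"d":59,"hg":57,"xuo":89}}}
After op 2 (remove /tf/bwy/c): {"suu":[[19,54,49,84],{"hrl":73,"w":53},{"mrw":50,"qqq":26},{"bee":72,"d":43,"mt":13,"r":86},{"k":86,"w":5,"zc":69}],"tf":{"bwy":{"i":37},"f":[80,77,48,37],"l":{"aq":62,"d":59,"hg":57,"xuo":89}}}
After op 3 (replace /suu/0/1 20): {"suu":[[19,20,49,84],{"hrl":73,"w":53},{"mrw":50,"qqq":26},{"bee":72,"d":43,"mt":13,"r":86},{"k":86,"w":5,"zc":69}],"tf":{"bwy":{"i":37},"f":[80,77,48,37],"l":{"aq":62,"d":59,"hg":57,"xuo":89}}}
After op 4 (replace /suu/0/3 65): {"suu":[[19,20,49,65],{"hrl":73,"w":53},{"mrw":50,"qqq":26},{"bee":72,"d":43,"mt":13,"r":86},{"k":86,"w":5,"zc":69}],"tf":{"bwy":{"i":37},"f":[80,77,48,37],"l":{"aq":62,"d":59,"hg":57,"xuo":89}}}
After op 5 (replace /suu/0 65): {"suu":[65,{"hrl":73,"w":53},{"mrw":50,"qqq":26},{"bee":72,"d":43,"mt":13,"r":86},{"k":86,"w":5,"zc":69}],"tf":{"bwy":{"i":37},"f":[80,77,48,37],"l":{"aq":62,"d":59,"hg":57,"xuo":89}}}
After op 6 (replace /suu/3/r 41): {"suu":[65,{"hrl":73,"w":53},{"mrw":50,"qqq":26},{"bee":72,"d":43,"mt":13,"r":41},{"k":86,"w":5,"zc":69}],"tf":{"bwy":{"i":37},"f":[80,77,48,37],"l":{"aq":62,"d":59,"hg":57,"xuo":89}}}
After op 7 (replace /suu/4/k 44): {"suu":[65,{"hrl":73,"w":53},{"mrw":50,"qqq":26},{"bee":72,"d":43,"mt":13,"r":41},{"k":44,"w":5,"zc":69}],"tf":{"bwy":{"i":37},"f":[80,77,48,37],"l":{"aq":62,"d":59,"hg":57,"xuo":89}}}
After op 8 (remove /suu/4): {"suu":[65,{"hrl":73,"w":53},{"mrw":50,"qqq":26},{"bee":72,"d":43,"mt":13,"r":41}],"tf":{"bwy":{"i":37},"f":[80,77,48,37],"l":{"aq":62,"d":59,"hg":57,"xuo":89}}}
After op 9 (add /suu/1/w 82): {"suu":[65,{"hrl":73,"w":82},{"mrw":50,"qqq":26},{"bee":72,"d":43,"mt":13,"r":41}],"tf":{"bwy":{"i":37},"f":[80,77,48,37],"l":{"aq":62,"d":59,"hg":57,"xuo":89}}}
After op 10 (replace /tf/l/aq 37): {"suu":[65,{"hrl":73,"w":82},{"mrw":50,"qqq":26},{"bee":72,"d":43,"mt":13,"r":41}],"tf":{"bwy":{"i":37},"f":[80,77,48,37],"l":{"aq":37,"d":59,"hg":57,"xuo":89}}}
After op 11 (add /suu/1/hrl 92): {"suu":[65,{"hrl":92,"w":82},{"mrw":50,"qqq":26},{"bee":72,"d":43,"mt":13,"r":41}],"tf":{"bwy":{"i":37},"f":[80,77,48,37],"l":{"aq":37,"d":59,"hg":57,"xuo":89}}}
After op 12 (add /suu/1/hrl 17): {"suu":[65,{"hrl":17,"w":82},{"mrw":50,"qqq":26},{"bee":72,"d":43,"mt":13,"r":41}],"tf":{"bwy":{"i":37},"f":[80,77,48,37],"l":{"aq":37,"d":59,"hg":57,"xuo":89}}}
After op 13 (add /suu/3/b 49): {"suu":[65,{"hrl":17,"w":82},{"mrw":50,"qqq":26},{"b":49,"bee":72,"d":43,"mt":13,"r":41}],"tf":{"bwy":{"i":37},"f":[80,77,48,37],"l":{"aq":37,"d":59,"hg":57,"xuo":89}}}
After op 14 (replace /tf/l/aq 33): {"suu":[65,{"hrl":17,"w":82},{"mrw":50,"qqq":26},{"b":49,"bee":72,"d":43,"mt":13,"r":41}],"tf":{"bwy":{"i":37},"f":[80,77,48,37],"l":{"aq":33,"d":59,"hg":57,"xuo":89}}}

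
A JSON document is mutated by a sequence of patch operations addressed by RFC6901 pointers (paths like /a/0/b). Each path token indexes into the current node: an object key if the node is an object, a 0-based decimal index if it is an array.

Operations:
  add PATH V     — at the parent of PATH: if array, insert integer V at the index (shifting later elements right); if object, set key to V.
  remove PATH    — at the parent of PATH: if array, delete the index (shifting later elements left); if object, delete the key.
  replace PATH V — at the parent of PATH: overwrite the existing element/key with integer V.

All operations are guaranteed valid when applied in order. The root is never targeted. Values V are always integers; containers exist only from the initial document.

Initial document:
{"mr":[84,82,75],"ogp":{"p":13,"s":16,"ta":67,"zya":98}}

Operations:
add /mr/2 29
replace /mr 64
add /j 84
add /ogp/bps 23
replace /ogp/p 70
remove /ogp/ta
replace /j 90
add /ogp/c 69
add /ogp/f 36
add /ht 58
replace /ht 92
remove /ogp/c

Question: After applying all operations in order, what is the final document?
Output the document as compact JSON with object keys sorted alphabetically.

Answer: {"ht":92,"j":90,"mr":64,"ogp":{"bps":23,"f":36,"p":70,"s":16,"zya":98}}

Derivation:
After op 1 (add /mr/2 29): {"mr":[84,82,29,75],"ogp":{"p":13,"s":16,"ta":67,"zya":98}}
After op 2 (replace /mr 64): {"mr":64,"ogp":{"p":13,"s":16,"ta":67,"zya":98}}
After op 3 (add /j 84): {"j":84,"mr":64,"ogp":{"p":13,"s":16,"ta":67,"zya":98}}
After op 4 (add /ogp/bps 23): {"j":84,"mr":64,"ogp":{"bps":23,"p":13,"s":16,"ta":67,"zya":98}}
After op 5 (replace /ogp/p 70): {"j":84,"mr":64,"ogp":{"bps":23,"p":70,"s":16,"ta":67,"zya":98}}
After op 6 (remove /ogp/ta): {"j":84,"mr":64,"ogp":{"bps":23,"p":70,"s":16,"zya":98}}
After op 7 (replace /j 90): {"j":90,"mr":64,"ogp":{"bps":23,"p":70,"s":16,"zya":98}}
After op 8 (add /ogp/c 69): {"j":90,"mr":64,"ogp":{"bps":23,"c":69,"p":70,"s":16,"zya":98}}
After op 9 (add /ogp/f 36): {"j":90,"mr":64,"ogp":{"bps":23,"c":69,"f":36,"p":70,"s":16,"zya":98}}
After op 10 (add /ht 58): {"ht":58,"j":90,"mr":64,"ogp":{"bps":23,"c":69,"f":36,"p":70,"s":16,"zya":98}}
After op 11 (replace /ht 92): {"ht":92,"j":90,"mr":64,"ogp":{"bps":23,"c":69,"f":36,"p":70,"s":16,"zya":98}}
After op 12 (remove /ogp/c): {"ht":92,"j":90,"mr":64,"ogp":{"bps":23,"f":36,"p":70,"s":16,"zya":98}}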